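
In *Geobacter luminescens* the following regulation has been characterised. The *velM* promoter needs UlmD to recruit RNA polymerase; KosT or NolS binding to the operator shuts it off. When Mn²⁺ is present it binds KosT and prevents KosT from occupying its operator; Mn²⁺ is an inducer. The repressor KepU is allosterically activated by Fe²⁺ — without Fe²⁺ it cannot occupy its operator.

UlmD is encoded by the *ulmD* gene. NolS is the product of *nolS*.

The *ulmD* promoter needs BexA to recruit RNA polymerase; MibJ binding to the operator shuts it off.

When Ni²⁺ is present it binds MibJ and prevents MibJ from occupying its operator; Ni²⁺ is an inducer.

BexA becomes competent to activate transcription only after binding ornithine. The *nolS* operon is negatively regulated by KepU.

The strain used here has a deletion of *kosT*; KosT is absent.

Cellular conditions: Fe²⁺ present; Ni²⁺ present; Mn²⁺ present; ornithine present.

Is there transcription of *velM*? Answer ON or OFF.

Ni²⁺ is present, so MibJ is inactive.
Ornithine is present, so BexA is active.
No repressor is bound and BexA is active, so *ulmD* is transcribed.
So UlmD is produced and active.
KosT is non-functional in this strain, so it has no effect.
Fe²⁺ is present, so KepU is active.
With repressor KepU bound, *nolS* is not transcribed.
So NolS is not produced.
No repressor is bound and UlmD is active, so *velM* is transcribed.

ON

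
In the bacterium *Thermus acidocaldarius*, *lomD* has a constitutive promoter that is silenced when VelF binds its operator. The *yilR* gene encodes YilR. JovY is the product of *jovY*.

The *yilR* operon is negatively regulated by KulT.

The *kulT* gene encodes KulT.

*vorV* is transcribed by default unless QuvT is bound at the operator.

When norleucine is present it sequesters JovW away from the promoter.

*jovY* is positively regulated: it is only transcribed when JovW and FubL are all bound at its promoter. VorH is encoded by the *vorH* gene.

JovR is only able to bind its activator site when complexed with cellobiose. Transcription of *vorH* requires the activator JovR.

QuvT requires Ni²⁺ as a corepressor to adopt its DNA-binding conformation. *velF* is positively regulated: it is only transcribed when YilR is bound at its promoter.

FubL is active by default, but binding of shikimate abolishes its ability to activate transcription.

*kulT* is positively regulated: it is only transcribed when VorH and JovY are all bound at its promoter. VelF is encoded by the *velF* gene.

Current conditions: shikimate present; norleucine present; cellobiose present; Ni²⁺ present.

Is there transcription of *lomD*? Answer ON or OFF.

OFF

Cellobiose is present, so JovR is active.
No repressor is bound and JovR is active, so *vorH* is transcribed.
So VorH is produced and active.
Norleucine is present, so JovW is inactive.
Shikimate is present, so FubL is inactive.
Required activator JovW is absent, so *jovY* is not transcribed.
So JovY is not produced.
Required activator JovY is absent, so *kulT* is not transcribed.
So KulT is not produced.
With no repressor bound, *yilR* is transcribed.
So YilR is produced and active.
No repressor is bound and YilR is active, so *velF* is transcribed.
So VelF is produced and active.
With repressor VelF bound, *lomD* is not transcribed.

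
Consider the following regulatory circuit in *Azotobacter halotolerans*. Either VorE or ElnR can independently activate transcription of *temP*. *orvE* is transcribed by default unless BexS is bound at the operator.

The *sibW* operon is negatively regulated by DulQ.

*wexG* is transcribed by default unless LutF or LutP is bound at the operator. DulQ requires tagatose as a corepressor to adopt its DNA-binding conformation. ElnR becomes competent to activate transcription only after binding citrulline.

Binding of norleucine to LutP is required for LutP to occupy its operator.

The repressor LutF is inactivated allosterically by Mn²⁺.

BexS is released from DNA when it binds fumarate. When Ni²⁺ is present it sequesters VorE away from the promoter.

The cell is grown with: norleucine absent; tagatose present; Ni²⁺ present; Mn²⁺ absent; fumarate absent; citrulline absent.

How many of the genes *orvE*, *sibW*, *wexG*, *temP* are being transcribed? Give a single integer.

Fumarate is absent, so BexS is active.
With repressor BexS bound, *orvE* is not transcribed.
→ *orvE* is OFF.
Tagatose is present, so DulQ is active.
With repressor DulQ bound, *sibW* is not transcribed.
→ *sibW* is OFF.
Mn²⁺ is absent, so LutF is active.
Norleucine is absent, so LutP is inactive.
With repressor LutF bound, *wexG* is not transcribed.
→ *wexG* is OFF.
Ni²⁺ is present, so VorE is inactive.
Citrulline is absent, so ElnR is inactive.
No activator is available at the *temP* promoter, so *temP* is not transcribed.
→ *temP* is OFF.
0 of the 4 genes are transcribed.

0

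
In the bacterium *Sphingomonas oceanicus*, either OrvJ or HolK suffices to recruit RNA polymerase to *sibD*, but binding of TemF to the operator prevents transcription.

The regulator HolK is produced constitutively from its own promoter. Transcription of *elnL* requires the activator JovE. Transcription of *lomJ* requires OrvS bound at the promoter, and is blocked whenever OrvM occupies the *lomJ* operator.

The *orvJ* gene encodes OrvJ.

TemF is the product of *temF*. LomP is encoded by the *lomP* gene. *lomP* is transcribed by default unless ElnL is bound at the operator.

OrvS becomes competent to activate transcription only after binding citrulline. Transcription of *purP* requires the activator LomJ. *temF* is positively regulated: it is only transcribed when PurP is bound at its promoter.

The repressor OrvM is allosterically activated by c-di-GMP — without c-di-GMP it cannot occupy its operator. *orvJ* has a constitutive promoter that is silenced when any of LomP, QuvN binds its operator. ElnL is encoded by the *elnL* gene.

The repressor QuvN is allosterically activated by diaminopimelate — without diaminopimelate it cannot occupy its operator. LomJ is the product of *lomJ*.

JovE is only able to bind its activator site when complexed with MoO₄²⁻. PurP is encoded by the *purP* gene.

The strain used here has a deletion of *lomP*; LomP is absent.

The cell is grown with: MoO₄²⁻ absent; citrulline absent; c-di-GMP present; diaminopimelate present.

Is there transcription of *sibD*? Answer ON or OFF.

Citrulline is absent, so OrvS is inactive.
c-di-GMP is present, so OrvM is active.
With repressor OrvM bound, *lomJ* is not transcribed.
So LomJ is not produced.
Required activator LomJ is absent, so *purP* is not transcribed.
So PurP is not produced.
Required activator PurP is absent, so *temF* is not transcribed.
So TemF is not produced.
LomP is non-functional in this strain, so it has no effect.
Diaminopimelate is present, so QuvN is active.
With repressor QuvN bound, *orvJ* is not transcribed.
So OrvJ is not produced.
HolK is produced constitutively and is active.
Activator HolK is present, so *sibD* is transcribed.

ON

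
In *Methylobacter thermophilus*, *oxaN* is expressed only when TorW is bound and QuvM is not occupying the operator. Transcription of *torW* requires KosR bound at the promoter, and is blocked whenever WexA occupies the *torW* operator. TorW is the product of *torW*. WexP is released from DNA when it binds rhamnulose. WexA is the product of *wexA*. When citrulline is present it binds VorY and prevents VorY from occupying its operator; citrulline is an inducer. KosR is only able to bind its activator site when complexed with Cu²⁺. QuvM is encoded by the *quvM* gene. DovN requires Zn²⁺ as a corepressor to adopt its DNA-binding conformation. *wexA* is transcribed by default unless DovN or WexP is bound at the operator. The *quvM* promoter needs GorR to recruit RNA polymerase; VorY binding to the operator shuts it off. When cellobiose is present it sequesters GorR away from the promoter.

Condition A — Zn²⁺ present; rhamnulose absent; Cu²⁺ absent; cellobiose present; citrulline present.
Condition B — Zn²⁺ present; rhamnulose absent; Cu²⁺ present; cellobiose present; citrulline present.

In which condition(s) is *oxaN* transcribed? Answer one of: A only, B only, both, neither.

B only

Condition A:
Zn²⁺ is present, so DovN is active.
Rhamnulose is absent, so WexP is active.
With repressor DovN bound, *wexA* is not transcribed.
So WexA is not produced.
Cu²⁺ is absent, so KosR is inactive.
Required activator KosR is absent, so *torW* is not transcribed.
So TorW is not produced.
Cellobiose is present, so GorR is inactive.
Citrulline is present, so VorY is inactive.
Required activator GorR is absent, so *quvM* is not transcribed.
So QuvM is not produced.
Required activator TorW is absent, so *oxaN* is not transcribed.
→ *oxaN* is OFF in A.
Condition B:
Zn²⁺ is present, so DovN is active.
Rhamnulose is absent, so WexP is active.
With repressor DovN bound, *wexA* is not transcribed.
So WexA is not produced.
Cu²⁺ is present, so KosR is active.
No repressor is bound and KosR is active, so *torW* is transcribed.
So TorW is produced and active.
Cellobiose is present, so GorR is inactive.
Citrulline is present, so VorY is inactive.
Required activator GorR is absent, so *quvM* is not transcribed.
So QuvM is not produced.
No repressor is bound and TorW is active, so *oxaN* is transcribed.
→ *oxaN* is ON in B.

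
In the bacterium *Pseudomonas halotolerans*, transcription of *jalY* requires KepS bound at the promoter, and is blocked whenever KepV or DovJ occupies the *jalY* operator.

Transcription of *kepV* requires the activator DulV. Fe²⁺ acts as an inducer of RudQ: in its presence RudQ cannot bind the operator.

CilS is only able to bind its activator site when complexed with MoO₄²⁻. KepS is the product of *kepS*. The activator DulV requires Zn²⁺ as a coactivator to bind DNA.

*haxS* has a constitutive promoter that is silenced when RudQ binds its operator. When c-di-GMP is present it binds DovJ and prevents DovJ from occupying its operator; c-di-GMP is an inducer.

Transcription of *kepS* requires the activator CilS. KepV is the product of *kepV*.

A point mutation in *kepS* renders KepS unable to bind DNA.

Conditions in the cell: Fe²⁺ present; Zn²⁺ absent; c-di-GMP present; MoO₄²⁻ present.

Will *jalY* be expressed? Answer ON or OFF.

Zn²⁺ is absent, so DulV is inactive.
Required activator DulV is absent, so *kepV* is not transcribed.
So KepV is not produced.
c-di-GMP is present, so DovJ is inactive.
KepS is non-functional in this strain, so it has no effect.
Required activator KepS is absent, so *jalY* is not transcribed.

OFF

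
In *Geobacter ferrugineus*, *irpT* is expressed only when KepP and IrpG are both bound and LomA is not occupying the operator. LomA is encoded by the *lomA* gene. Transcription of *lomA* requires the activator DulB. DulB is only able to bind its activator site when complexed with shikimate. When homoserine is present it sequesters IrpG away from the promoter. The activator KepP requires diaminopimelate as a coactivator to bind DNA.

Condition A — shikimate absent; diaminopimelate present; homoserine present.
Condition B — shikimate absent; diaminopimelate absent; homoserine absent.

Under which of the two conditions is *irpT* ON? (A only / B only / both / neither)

neither

Condition A:
Shikimate is absent, so DulB is inactive.
Required activator DulB is absent, so *lomA* is not transcribed.
So LomA is not produced.
Diaminopimelate is present, so KepP is active.
Homoserine is present, so IrpG is inactive.
Required activator IrpG is absent, so *irpT* is not transcribed.
→ *irpT* is OFF in A.
Condition B:
Shikimate is absent, so DulB is inactive.
Required activator DulB is absent, so *lomA* is not transcribed.
So LomA is not produced.
Diaminopimelate is absent, so KepP is inactive.
Homoserine is absent, so IrpG is active.
Required activator KepP is absent, so *irpT* is not transcribed.
→ *irpT* is OFF in B.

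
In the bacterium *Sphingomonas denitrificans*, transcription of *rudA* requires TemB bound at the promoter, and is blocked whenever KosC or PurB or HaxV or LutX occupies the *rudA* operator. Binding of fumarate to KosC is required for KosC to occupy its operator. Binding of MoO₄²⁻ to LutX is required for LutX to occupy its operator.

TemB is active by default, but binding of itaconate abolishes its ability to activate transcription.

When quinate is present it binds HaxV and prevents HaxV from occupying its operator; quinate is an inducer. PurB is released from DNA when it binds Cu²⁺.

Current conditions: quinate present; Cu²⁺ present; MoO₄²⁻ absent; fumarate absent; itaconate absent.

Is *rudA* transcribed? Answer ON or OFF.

Fumarate is absent, so KosC is inactive.
Cu²⁺ is present, so PurB is inactive.
Itaconate is absent, so TemB is active.
Quinate is present, so HaxV is inactive.
MoO₄²⁻ is absent, so LutX is inactive.
No repressor is bound and TemB is active, so *rudA* is transcribed.

ON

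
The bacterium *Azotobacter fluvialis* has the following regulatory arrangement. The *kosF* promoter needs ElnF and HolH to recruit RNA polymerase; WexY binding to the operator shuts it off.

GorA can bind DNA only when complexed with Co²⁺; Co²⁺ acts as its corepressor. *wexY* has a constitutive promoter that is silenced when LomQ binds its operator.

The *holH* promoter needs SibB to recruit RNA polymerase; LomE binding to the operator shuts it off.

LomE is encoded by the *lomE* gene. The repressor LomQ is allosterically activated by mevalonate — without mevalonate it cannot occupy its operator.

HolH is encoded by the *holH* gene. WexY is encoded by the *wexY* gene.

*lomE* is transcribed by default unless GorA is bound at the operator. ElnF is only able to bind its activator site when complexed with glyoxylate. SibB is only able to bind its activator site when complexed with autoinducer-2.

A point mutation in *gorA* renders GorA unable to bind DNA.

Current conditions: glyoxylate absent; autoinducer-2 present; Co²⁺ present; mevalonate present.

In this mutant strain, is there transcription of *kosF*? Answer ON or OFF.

Glyoxylate is absent, so ElnF is inactive.
Mevalonate is present, so LomQ is active.
With repressor LomQ bound, *wexY* is not transcribed.
So WexY is not produced.
Autoinducer-2 is present, so SibB is active.
GorA is non-functional in this strain, so it has no effect.
With no repressor bound, *lomE* is transcribed.
So LomE is produced and active.
With repressor LomE bound, *holH* is not transcribed.
So HolH is not produced.
Required activator ElnF is absent, so *kosF* is not transcribed.

OFF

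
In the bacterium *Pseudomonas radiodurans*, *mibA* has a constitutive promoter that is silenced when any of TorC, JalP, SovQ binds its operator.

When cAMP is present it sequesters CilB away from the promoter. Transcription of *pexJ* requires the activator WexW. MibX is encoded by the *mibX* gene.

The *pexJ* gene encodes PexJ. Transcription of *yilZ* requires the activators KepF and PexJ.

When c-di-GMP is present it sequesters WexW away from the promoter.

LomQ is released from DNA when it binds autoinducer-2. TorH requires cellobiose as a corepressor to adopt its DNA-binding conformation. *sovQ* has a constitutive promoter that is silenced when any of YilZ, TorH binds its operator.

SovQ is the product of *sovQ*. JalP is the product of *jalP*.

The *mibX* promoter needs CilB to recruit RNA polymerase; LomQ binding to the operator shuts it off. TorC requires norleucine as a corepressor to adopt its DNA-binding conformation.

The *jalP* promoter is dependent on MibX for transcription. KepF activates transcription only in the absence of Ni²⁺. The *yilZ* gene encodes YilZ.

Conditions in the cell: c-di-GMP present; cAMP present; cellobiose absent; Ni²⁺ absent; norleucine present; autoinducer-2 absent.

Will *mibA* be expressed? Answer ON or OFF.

Norleucine is present, so TorC is active.
cAMP is present, so CilB is inactive.
Autoinducer-2 is absent, so LomQ is active.
With repressor LomQ bound, *mibX* is not transcribed.
So MibX is not produced.
Required activator MibX is absent, so *jalP* is not transcribed.
So JalP is not produced.
Ni²⁺ is absent, so KepF is active.
c-di-GMP is present, so WexW is inactive.
Required activator WexW is absent, so *pexJ* is not transcribed.
So PexJ is not produced.
Required activator PexJ is absent, so *yilZ* is not transcribed.
So YilZ is not produced.
Cellobiose is absent, so TorH is inactive.
With no repressor bound, *sovQ* is transcribed.
So SovQ is produced and active.
With repressor TorC bound, *mibA* is not transcribed.

OFF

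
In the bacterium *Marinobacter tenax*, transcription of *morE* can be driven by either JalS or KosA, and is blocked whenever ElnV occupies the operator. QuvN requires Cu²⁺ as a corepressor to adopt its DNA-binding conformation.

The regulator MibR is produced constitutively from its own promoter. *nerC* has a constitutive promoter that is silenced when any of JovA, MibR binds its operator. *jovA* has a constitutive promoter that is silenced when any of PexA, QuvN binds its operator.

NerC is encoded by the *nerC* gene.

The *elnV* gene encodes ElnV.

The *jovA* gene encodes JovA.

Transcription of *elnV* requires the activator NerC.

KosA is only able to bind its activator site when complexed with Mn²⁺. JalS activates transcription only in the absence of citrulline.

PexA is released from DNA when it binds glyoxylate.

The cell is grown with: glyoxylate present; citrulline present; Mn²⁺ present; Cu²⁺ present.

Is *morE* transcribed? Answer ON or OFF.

ON

Citrulline is present, so JalS is inactive.
Mn²⁺ is present, so KosA is active.
Glyoxylate is present, so PexA is inactive.
Cu²⁺ is present, so QuvN is active.
With repressor QuvN bound, *jovA* is not transcribed.
So JovA is not produced.
MibR is produced constitutively and is active.
With repressor MibR bound, *nerC* is not transcribed.
So NerC is not produced.
Required activator NerC is absent, so *elnV* is not transcribed.
So ElnV is not produced.
Activator KosA is present, so *morE* is transcribed.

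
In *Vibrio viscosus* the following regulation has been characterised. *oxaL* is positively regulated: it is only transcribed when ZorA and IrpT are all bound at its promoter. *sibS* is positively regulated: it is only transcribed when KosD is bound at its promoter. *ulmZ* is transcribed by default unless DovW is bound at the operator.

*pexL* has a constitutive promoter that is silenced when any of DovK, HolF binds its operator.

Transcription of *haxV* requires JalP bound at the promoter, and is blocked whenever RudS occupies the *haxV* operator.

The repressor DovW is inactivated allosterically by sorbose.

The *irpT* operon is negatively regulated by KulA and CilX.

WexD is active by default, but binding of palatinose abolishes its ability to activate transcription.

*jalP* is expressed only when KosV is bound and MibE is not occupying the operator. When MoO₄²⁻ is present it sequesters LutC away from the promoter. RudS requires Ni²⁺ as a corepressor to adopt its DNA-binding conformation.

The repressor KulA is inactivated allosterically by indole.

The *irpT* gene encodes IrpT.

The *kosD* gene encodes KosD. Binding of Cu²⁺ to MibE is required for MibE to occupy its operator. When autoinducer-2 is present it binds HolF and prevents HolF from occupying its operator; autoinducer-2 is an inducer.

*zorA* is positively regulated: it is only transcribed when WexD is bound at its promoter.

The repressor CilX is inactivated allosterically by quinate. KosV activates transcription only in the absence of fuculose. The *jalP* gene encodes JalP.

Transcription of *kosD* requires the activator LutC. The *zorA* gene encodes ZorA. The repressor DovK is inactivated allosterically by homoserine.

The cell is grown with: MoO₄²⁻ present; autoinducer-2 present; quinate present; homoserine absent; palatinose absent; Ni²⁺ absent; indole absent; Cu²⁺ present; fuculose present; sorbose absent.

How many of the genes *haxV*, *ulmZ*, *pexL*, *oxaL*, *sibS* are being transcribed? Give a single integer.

0

Ni²⁺ is absent, so RudS is inactive.
Cu²⁺ is present, so MibE is active.
Fuculose is present, so KosV is inactive.
With repressor MibE bound, *jalP* is not transcribed.
So JalP is not produced.
Required activator JalP is absent, so *haxV* is not transcribed.
→ *haxV* is OFF.
Sorbose is absent, so DovW is active.
With repressor DovW bound, *ulmZ* is not transcribed.
→ *ulmZ* is OFF.
Homoserine is absent, so DovK is active.
Autoinducer-2 is present, so HolF is inactive.
With repressor DovK bound, *pexL* is not transcribed.
→ *pexL* is OFF.
Palatinose is absent, so WexD is active.
No repressor is bound and WexD is active, so *zorA* is transcribed.
So ZorA is produced and active.
Indole is absent, so KulA is active.
Quinate is present, so CilX is inactive.
With repressor KulA bound, *irpT* is not transcribed.
So IrpT is not produced.
Required activator IrpT is absent, so *oxaL* is not transcribed.
→ *oxaL* is OFF.
MoO₄²⁻ is present, so LutC is inactive.
Required activator LutC is absent, so *kosD* is not transcribed.
So KosD is not produced.
Required activator KosD is absent, so *sibS* is not transcribed.
→ *sibS* is OFF.
0 of the 5 genes are transcribed.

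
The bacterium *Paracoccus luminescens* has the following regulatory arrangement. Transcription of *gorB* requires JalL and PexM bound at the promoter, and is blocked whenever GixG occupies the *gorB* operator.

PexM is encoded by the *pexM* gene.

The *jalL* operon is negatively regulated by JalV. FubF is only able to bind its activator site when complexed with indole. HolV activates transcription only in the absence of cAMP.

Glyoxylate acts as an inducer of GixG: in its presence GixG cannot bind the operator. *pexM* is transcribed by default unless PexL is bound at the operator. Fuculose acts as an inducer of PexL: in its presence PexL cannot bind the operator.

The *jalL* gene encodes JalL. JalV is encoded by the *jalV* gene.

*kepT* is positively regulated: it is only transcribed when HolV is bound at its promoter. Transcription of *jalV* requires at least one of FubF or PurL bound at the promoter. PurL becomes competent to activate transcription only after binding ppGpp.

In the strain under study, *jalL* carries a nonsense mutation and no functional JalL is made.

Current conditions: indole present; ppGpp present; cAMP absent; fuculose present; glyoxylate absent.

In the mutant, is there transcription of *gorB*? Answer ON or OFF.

OFF

JalL is non-functional in this strain, so it has no effect.
Glyoxylate is absent, so GixG is active.
Fuculose is present, so PexL is inactive.
With no repressor bound, *pexM* is transcribed.
So PexM is produced and active.
With repressor GixG bound, *gorB* is not transcribed.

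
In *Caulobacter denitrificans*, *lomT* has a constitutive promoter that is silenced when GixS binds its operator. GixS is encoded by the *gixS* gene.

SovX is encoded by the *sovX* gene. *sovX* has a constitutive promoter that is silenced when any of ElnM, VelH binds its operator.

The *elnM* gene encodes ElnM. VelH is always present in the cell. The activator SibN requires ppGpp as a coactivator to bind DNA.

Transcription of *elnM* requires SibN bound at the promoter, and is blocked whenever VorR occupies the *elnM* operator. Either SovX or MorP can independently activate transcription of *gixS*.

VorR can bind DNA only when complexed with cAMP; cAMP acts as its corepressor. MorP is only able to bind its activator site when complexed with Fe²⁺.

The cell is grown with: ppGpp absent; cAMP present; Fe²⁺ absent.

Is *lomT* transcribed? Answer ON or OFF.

cAMP is present, so VorR is active.
ppGpp is absent, so SibN is inactive.
With repressor VorR bound, *elnM* is not transcribed.
So ElnM is not produced.
VelH is produced constitutively and is active.
With repressor VelH bound, *sovX* is not transcribed.
So SovX is not produced.
Fe²⁺ is absent, so MorP is inactive.
No activator is available at the *gixS* promoter, so *gixS* is not transcribed.
So GixS is not produced.
With no repressor bound, *lomT* is transcribed.

ON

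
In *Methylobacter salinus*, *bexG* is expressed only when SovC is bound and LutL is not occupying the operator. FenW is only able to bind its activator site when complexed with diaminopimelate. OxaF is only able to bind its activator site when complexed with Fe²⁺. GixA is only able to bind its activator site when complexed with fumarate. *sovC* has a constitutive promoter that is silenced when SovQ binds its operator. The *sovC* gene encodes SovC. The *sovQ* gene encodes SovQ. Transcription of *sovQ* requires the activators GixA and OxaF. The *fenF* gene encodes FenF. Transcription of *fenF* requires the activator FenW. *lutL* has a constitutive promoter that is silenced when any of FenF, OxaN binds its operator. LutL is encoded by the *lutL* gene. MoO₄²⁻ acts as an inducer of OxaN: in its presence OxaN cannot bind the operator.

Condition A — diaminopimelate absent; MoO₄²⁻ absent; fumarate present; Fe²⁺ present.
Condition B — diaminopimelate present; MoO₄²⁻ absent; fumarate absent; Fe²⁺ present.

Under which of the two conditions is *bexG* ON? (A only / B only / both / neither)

B only

Condition A:
Diaminopimelate is absent, so FenW is inactive.
Required activator FenW is absent, so *fenF* is not transcribed.
So FenF is not produced.
MoO₄²⁻ is absent, so OxaN is active.
With repressor OxaN bound, *lutL* is not transcribed.
So LutL is not produced.
Fumarate is present, so GixA is active.
Fe²⁺ is present, so OxaF is active.
No repressor is bound and GixA and OxaF are active, so *sovQ* is transcribed.
So SovQ is produced and active.
With repressor SovQ bound, *sovC* is not transcribed.
So SovC is not produced.
Required activator SovC is absent, so *bexG* is not transcribed.
→ *bexG* is OFF in A.
Condition B:
Diaminopimelate is present, so FenW is active.
No repressor is bound and FenW is active, so *fenF* is transcribed.
So FenF is produced and active.
MoO₄²⁻ is absent, so OxaN is active.
With repressor FenF bound, *lutL* is not transcribed.
So LutL is not produced.
Fumarate is absent, so GixA is inactive.
Fe²⁺ is present, so OxaF is active.
Required activator GixA is absent, so *sovQ* is not transcribed.
So SovQ is not produced.
With no repressor bound, *sovC* is transcribed.
So SovC is produced and active.
No repressor is bound and SovC is active, so *bexG* is transcribed.
→ *bexG* is ON in B.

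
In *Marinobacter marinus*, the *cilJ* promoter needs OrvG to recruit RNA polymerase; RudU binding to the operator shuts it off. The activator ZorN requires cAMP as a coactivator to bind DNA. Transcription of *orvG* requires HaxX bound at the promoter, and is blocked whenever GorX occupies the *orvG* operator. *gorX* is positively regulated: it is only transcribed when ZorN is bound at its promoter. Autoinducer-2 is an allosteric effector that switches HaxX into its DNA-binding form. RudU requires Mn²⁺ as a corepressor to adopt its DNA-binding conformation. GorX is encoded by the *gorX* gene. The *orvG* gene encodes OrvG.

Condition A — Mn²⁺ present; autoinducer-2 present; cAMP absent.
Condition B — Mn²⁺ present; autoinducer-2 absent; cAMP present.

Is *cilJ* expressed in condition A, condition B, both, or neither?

Condition A:
Mn²⁺ is present, so RudU is active.
Autoinducer-2 is present, so HaxX is active.
cAMP is absent, so ZorN is inactive.
Required activator ZorN is absent, so *gorX* is not transcribed.
So GorX is not produced.
No repressor is bound and HaxX is active, so *orvG* is transcribed.
So OrvG is produced and active.
With repressor RudU bound, *cilJ* is not transcribed.
→ *cilJ* is OFF in A.
Condition B:
Mn²⁺ is present, so RudU is active.
Autoinducer-2 is absent, so HaxX is inactive.
cAMP is present, so ZorN is active.
No repressor is bound and ZorN is active, so *gorX* is transcribed.
So GorX is produced and active.
With repressor GorX bound, *orvG* is not transcribed.
So OrvG is not produced.
With repressor RudU bound, *cilJ* is not transcribed.
→ *cilJ* is OFF in B.

neither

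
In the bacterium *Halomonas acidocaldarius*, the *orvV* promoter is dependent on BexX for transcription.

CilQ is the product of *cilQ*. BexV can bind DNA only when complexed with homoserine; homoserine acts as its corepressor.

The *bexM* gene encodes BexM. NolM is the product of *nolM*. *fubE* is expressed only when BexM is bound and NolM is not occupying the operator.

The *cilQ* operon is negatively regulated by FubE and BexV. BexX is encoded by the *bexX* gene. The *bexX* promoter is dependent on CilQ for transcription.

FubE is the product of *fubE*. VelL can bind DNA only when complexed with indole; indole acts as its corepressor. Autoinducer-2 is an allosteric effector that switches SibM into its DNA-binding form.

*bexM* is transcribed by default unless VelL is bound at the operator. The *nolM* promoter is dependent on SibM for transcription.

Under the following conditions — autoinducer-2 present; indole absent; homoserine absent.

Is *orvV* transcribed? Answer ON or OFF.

Indole is absent, so VelL is inactive.
With no repressor bound, *bexM* is transcribed.
So BexM is produced and active.
Autoinducer-2 is present, so SibM is active.
No repressor is bound and SibM is active, so *nolM* is transcribed.
So NolM is produced and active.
With repressor NolM bound, *fubE* is not transcribed.
So FubE is not produced.
Homoserine is absent, so BexV is inactive.
With no repressor bound, *cilQ* is transcribed.
So CilQ is produced and active.
No repressor is bound and CilQ is active, so *bexX* is transcribed.
So BexX is produced and active.
No repressor is bound and BexX is active, so *orvV* is transcribed.

ON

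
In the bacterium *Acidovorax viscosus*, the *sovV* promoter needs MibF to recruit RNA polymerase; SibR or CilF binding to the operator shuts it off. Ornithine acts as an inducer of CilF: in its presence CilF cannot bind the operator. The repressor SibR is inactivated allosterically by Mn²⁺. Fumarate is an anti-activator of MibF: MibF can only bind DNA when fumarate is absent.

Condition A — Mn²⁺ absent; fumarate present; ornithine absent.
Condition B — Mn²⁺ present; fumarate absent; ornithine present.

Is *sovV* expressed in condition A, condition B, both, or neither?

B only

Condition A:
Mn²⁺ is absent, so SibR is active.
Fumarate is present, so MibF is inactive.
Ornithine is absent, so CilF is active.
With repressor SibR bound, *sovV* is not transcribed.
→ *sovV* is OFF in A.
Condition B:
Mn²⁺ is present, so SibR is inactive.
Fumarate is absent, so MibF is active.
Ornithine is present, so CilF is inactive.
No repressor is bound and MibF is active, so *sovV* is transcribed.
→ *sovV* is ON in B.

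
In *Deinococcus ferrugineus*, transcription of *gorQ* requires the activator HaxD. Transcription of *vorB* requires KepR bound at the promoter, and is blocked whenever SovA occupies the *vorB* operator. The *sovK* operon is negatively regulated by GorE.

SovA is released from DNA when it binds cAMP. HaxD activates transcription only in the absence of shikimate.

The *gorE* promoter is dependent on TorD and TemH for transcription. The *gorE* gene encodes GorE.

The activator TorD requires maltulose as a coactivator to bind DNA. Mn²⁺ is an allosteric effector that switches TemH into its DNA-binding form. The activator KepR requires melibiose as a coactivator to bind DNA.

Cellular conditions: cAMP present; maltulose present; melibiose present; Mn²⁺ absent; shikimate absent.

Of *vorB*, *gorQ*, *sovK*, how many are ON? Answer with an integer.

cAMP is present, so SovA is inactive.
Melibiose is present, so KepR is active.
No repressor is bound and KepR is active, so *vorB* is transcribed.
→ *vorB* is ON.
Shikimate is absent, so HaxD is active.
No repressor is bound and HaxD is active, so *gorQ* is transcribed.
→ *gorQ* is ON.
Maltulose is present, so TorD is active.
Mn²⁺ is absent, so TemH is inactive.
Required activator TemH is absent, so *gorE* is not transcribed.
So GorE is not produced.
With no repressor bound, *sovK* is transcribed.
→ *sovK* is ON.
3 of the 3 genes are transcribed.

3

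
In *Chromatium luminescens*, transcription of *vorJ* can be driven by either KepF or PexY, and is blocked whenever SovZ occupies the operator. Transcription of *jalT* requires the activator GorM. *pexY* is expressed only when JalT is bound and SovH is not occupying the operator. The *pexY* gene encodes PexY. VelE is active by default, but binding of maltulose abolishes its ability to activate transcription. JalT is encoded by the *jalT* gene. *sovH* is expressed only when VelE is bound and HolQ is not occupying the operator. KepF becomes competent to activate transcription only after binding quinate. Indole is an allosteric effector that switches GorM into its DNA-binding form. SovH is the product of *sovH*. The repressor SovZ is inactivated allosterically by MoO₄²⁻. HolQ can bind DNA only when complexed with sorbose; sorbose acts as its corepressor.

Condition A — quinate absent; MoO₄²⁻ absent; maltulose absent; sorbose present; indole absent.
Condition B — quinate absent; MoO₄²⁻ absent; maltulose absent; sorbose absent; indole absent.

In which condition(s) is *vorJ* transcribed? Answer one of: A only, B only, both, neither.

Condition A:
Quinate is absent, so KepF is inactive.
MoO₄²⁻ is absent, so SovZ is active.
Maltulose is absent, so VelE is active.
Sorbose is present, so HolQ is active.
With repressor HolQ bound, *sovH* is not transcribed.
So SovH is not produced.
Indole is absent, so GorM is inactive.
Required activator GorM is absent, so *jalT* is not transcribed.
So JalT is not produced.
Required activator JalT is absent, so *pexY* is not transcribed.
So PexY is not produced.
With repressor SovZ bound, *vorJ* is not transcribed.
→ *vorJ* is OFF in A.
Condition B:
Quinate is absent, so KepF is inactive.
MoO₄²⁻ is absent, so SovZ is active.
Maltulose is absent, so VelE is active.
Sorbose is absent, so HolQ is inactive.
No repressor is bound and VelE is active, so *sovH* is transcribed.
So SovH is produced and active.
Indole is absent, so GorM is inactive.
Required activator GorM is absent, so *jalT* is not transcribed.
So JalT is not produced.
With repressor SovH bound, *pexY* is not transcribed.
So PexY is not produced.
With repressor SovZ bound, *vorJ* is not transcribed.
→ *vorJ* is OFF in B.

neither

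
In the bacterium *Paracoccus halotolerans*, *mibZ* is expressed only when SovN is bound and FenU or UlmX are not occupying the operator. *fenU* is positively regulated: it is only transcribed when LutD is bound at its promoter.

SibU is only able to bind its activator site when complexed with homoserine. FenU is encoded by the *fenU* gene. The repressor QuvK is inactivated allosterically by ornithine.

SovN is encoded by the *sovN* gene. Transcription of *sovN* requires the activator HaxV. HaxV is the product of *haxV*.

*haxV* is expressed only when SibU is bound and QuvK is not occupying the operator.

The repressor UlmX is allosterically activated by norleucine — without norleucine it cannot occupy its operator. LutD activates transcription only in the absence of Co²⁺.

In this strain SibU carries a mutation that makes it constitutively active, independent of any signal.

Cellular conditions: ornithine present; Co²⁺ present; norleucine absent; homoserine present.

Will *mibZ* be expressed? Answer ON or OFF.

Co²⁺ is present, so LutD is inactive.
Required activator LutD is absent, so *fenU* is not transcribed.
So FenU is not produced.
Ornithine is present, so QuvK is inactive.
SibU is constitutively active in this strain.
No repressor is bound and SibU is active, so *haxV* is transcribed.
So HaxV is produced and active.
No repressor is bound and HaxV is active, so *sovN* is transcribed.
So SovN is produced and active.
Norleucine is absent, so UlmX is inactive.
No repressor is bound and SovN is active, so *mibZ* is transcribed.

ON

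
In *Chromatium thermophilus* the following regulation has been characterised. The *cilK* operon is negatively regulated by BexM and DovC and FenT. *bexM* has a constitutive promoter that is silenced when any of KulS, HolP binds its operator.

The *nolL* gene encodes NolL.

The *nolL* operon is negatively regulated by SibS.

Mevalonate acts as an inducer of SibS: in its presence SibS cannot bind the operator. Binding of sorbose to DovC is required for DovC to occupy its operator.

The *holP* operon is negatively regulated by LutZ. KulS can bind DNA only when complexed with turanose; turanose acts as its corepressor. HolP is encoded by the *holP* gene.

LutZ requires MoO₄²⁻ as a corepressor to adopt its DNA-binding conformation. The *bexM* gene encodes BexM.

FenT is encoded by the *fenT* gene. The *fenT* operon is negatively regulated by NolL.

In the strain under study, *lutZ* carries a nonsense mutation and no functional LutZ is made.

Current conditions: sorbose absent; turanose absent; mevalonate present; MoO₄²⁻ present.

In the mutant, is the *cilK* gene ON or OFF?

ON

Turanose is absent, so KulS is inactive.
LutZ is non-functional in this strain, so it has no effect.
With no repressor bound, *holP* is transcribed.
So HolP is produced and active.
With repressor HolP bound, *bexM* is not transcribed.
So BexM is not produced.
Sorbose is absent, so DovC is inactive.
Mevalonate is present, so SibS is inactive.
With no repressor bound, *nolL* is transcribed.
So NolL is produced and active.
With repressor NolL bound, *fenT* is not transcribed.
So FenT is not produced.
With no repressor bound, *cilK* is transcribed.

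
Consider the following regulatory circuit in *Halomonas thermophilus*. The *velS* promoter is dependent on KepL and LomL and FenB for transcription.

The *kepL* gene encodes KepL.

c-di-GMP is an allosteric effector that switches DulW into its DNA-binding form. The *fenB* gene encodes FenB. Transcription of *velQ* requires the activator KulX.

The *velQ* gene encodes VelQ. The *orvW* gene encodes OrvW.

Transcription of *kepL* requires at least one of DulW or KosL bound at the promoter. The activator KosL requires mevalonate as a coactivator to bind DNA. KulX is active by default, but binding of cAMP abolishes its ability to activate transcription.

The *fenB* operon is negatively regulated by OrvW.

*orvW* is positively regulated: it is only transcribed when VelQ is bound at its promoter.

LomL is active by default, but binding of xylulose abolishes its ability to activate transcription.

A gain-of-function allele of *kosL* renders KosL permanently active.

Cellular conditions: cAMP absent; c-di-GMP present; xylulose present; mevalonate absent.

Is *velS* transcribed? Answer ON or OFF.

OFF

c-di-GMP is present, so DulW is active.
KosL is constitutively active in this strain.
Activator DulW is present, so *kepL* is transcribed.
So KepL is produced and active.
Xylulose is present, so LomL is inactive.
cAMP is absent, so KulX is active.
No repressor is bound and KulX is active, so *velQ* is transcribed.
So VelQ is produced and active.
No repressor is bound and VelQ is active, so *orvW* is transcribed.
So OrvW is produced and active.
With repressor OrvW bound, *fenB* is not transcribed.
So FenB is not produced.
Required activator LomL is absent, so *velS* is not transcribed.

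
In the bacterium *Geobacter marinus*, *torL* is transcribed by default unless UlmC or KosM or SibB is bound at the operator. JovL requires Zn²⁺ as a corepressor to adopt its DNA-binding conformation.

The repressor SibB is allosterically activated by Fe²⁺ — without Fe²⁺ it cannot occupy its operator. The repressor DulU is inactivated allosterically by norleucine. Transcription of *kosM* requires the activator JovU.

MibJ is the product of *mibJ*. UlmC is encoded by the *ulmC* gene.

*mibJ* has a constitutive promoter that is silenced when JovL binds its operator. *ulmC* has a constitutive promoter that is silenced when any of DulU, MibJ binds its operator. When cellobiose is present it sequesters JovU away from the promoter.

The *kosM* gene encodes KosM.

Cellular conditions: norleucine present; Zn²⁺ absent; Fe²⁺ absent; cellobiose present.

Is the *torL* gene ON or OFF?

Norleucine is present, so DulU is inactive.
Zn²⁺ is absent, so JovL is inactive.
With no repressor bound, *mibJ* is transcribed.
So MibJ is produced and active.
With repressor MibJ bound, *ulmC* is not transcribed.
So UlmC is not produced.
Cellobiose is present, so JovU is inactive.
Required activator JovU is absent, so *kosM* is not transcribed.
So KosM is not produced.
Fe²⁺ is absent, so SibB is inactive.
With no repressor bound, *torL* is transcribed.

ON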